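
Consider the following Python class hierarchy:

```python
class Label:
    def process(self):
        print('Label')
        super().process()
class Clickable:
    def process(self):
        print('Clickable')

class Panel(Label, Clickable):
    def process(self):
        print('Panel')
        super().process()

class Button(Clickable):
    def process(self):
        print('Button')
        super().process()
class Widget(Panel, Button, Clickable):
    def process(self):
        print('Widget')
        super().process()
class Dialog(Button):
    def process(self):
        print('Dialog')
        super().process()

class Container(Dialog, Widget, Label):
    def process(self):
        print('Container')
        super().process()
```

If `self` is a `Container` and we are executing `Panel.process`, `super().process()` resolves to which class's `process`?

Label

L[Container] = Container + merge(L[Dialog], L[Widget], L[Label], [Dialog Widget Label])
  take Dialog:  [Dialog Button Clickable object] + [Widget Panel Label Button Clickable object] + [Label object] + [Dialog Widget Label]
  take Widget:  [Button Clickable object] + [Widget Panel Label Button Clickable object] + [Label object] + [Widget Label]
  take Panel:  [Button Clickable object] + [Panel Label Button Clickable object] + [Label object] + [Label]
  take Label:  [Button Clickable object] + [Label Button Clickable object] + [Label object] + [Label]
  take Button:  [Button Clickable object] + [Button Clickable object] + [object]
  take Clickable:  [Clickable object] + [Clickable object] + [object]
  take object:  [object] + [object] + [object]
MRO: Container Dialog Widget Panel Label Button Clickable object
super() in Panel.process on a Container instance goes to the class after Panel in Container's MRO: Label.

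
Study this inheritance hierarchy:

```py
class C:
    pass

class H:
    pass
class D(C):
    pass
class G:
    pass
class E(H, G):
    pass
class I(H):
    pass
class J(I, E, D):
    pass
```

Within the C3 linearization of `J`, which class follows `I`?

L[J] = J + merge(L[I], L[E], L[D], [I E D])
  take I:  [I H object] + [E H G object] + [D C object] + [I E D]
  take E:  [H object] + [E H G object] + [D C object] + [E D]
  take H:  [H object] + [H G object] + [D C object] + [D]
  take G:  [object] + [G object] + [D C object] + [D]
  take D:  [object] + [object] + [D C object] + [D]
  take C:  [object] + [object] + [C object]
  take object:  [object] + [object] + [object]
MRO: J I E H G D C object
I is at position 1; next is E.

E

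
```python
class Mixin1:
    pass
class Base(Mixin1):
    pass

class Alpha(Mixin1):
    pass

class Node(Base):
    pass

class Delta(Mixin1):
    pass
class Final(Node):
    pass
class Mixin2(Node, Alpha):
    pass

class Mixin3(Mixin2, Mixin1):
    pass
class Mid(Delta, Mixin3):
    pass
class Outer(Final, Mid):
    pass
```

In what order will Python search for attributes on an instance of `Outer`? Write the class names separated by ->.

Outer -> Final -> Mid -> Delta -> Mixin3 -> Mixin2 -> Node -> Base -> Alpha -> Mixin1 -> object

L[Outer] = Outer + merge(L[Final], L[Mid], [Final Mid])
  take Final:  [Final Node Base Mixin1 object] + [Mid Delta Mixin3 Mixin2 Node Base Alpha Mixin1 object] + [Final Mid]
  take Mid:  [Node Base Mixin1 object] + [Mid Delta Mixin3 Mixin2 Node Base Alpha Mixin1 object] + [Mid]
  take Delta:  [Node Base Mixin1 object] + [Delta Mixin3 Mixin2 Node Base Alpha Mixin1 object]
  take Mixin3:  [Node Base Mixin1 object] + [Mixin3 Mixin2 Node Base Alpha Mixin1 object]
  take Mixin2:  [Node Base Mixin1 object] + [Mixin2 Node Base Alpha Mixin1 object]
  take Node:  [Node Base Mixin1 object] + [Node Base Alpha Mixin1 object]
  take Base:  [Base Mixin1 object] + [Base Alpha Mixin1 object]
  take Alpha:  [Mixin1 object] + [Alpha Mixin1 object]
  take Mixin1:  [Mixin1 object] + [Mixin1 object]
  take object:  [object] + [object]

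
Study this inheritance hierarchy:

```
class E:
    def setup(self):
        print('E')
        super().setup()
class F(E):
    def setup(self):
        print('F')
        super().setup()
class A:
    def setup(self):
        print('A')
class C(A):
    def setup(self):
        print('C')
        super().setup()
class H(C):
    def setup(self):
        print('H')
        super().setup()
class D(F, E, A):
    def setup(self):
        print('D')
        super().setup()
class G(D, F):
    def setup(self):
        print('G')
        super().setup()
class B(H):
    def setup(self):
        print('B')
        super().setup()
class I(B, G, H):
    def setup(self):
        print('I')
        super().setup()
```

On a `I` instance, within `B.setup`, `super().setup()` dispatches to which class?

G

L[I] = I + merge(L[B], L[G], L[H], [B G H])
  take B:  [B H C A object] + [G D F E A object] + [H C A object] + [B G H]
  take G:  [H C A object] + [G D F E A object] + [H C A object] + [G H]
  take H:  [H C A object] + [D F E A object] + [H C A object] + [H]
  take C:  [C A object] + [D F E A object] + [C A object]
  take D:  [A object] + [D F E A object] + [A object]
  take F:  [A object] + [F E A object] + [A object]
  take E:  [A object] + [E A object] + [A object]
  take A:  [A object] + [A object] + [A object]
  take object:  [object] + [object] + [object]
MRO: I B G H C D F E A object
super() in B.setup on a I instance goes to the class after B in I's MRO: G.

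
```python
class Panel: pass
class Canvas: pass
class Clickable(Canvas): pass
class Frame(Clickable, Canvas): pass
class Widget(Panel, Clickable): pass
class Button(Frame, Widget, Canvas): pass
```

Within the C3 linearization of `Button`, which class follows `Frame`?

Widget

L[Button] = Button + merge(L[Frame], L[Widget], L[Canvas], [Frame Widget Canvas])
  take Frame:  [Frame Clickable Canvas object] + [Widget Panel Clickable Canvas object] + [Canvas object] + [Frame Widget Canvas]
  take Widget:  [Clickable Canvas object] + [Widget Panel Clickable Canvas object] + [Canvas object] + [Widget Canvas]
  take Panel:  [Clickable Canvas object] + [Panel Clickable Canvas object] + [Canvas object] + [Canvas]
  take Clickable:  [Clickable Canvas object] + [Clickable Canvas object] + [Canvas object] + [Canvas]
  take Canvas:  [Canvas object] + [Canvas object] + [Canvas object] + [Canvas]
  take object:  [object] + [object] + [object]
MRO: Button Frame Widget Panel Clickable Canvas object
Frame is at position 1; next is Widget.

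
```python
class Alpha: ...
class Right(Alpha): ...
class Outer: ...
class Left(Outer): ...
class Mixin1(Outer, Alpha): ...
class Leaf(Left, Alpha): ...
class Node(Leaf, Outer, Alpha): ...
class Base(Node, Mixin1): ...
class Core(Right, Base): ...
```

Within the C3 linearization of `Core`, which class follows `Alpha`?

L[Core] = Core + merge(L[Right], L[Base], [Right Base])
  take Right:  [Right Alpha object] + [Base Node Leaf Left Mixin1 Outer Alpha object] + [Right Base]
  take Base:  [Alpha object] + [Base Node Leaf Left Mixin1 Outer Alpha object] + [Base]
  take Node:  [Alpha object] + [Node Leaf Left Mixin1 Outer Alpha object]
  take Leaf:  [Alpha object] + [Leaf Left Mixin1 Outer Alpha object]
  take Left:  [Alpha object] + [Left Mixin1 Outer Alpha object]
  take Mixin1:  [Alpha object] + [Mixin1 Outer Alpha object]
  take Outer:  [Alpha object] + [Outer Alpha object]
  take Alpha:  [Alpha object] + [Alpha object]
  take object:  [object] + [object]
MRO: Core Right Base Node Leaf Left Mixin1 Outer Alpha object
Alpha is at position 8; next is object.

object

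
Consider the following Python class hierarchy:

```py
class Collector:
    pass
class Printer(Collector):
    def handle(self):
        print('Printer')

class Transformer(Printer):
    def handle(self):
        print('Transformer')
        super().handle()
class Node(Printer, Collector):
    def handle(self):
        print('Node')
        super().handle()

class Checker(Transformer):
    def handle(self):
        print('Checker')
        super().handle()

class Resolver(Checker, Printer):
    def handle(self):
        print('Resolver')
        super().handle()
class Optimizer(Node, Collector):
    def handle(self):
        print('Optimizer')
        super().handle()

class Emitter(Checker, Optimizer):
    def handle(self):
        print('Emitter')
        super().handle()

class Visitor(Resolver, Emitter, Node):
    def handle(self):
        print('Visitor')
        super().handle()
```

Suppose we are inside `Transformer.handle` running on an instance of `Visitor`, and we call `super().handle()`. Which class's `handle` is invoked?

L[Visitor] = Visitor + merge(L[Resolver], L[Emitter], L[Node], [Resolver Emitter Node])
  take Resolver:  [Resolver Checker Transformer Printer Collector object] + [Emitter Checker Transformer Optimizer Node Printer Collector object] + [Node Printer Collector object] + [Resolver Emitter Node]
  take Emitter:  [Checker Transformer Printer Collector object] + [Emitter Checker Transformer Optimizer Node Printer Collector object] + [Node Printer Collector object] + [Emitter Node]
  take Checker:  [Checker Transformer Printer Collector object] + [Checker Transformer Optimizer Node Printer Collector object] + [Node Printer Collector object] + [Node]
  take Transformer:  [Transformer Printer Collector object] + [Transformer Optimizer Node Printer Collector object] + [Node Printer Collector object] + [Node]
  take Optimizer:  [Printer Collector object] + [Optimizer Node Printer Collector object] + [Node Printer Collector object] + [Node]
  take Node:  [Printer Collector object] + [Node Printer Collector object] + [Node Printer Collector object] + [Node]
  take Printer:  [Printer Collector object] + [Printer Collector object] + [Printer Collector object]
  take Collector:  [Collector object] + [Collector object] + [Collector object]
  take object:  [object] + [object] + [object]
MRO: Visitor Resolver Emitter Checker Transformer Optimizer Node Printer Collector object
super() in Transformer.handle on a Visitor instance goes to the class after Transformer in Visitor's MRO: Optimizer.

Optimizer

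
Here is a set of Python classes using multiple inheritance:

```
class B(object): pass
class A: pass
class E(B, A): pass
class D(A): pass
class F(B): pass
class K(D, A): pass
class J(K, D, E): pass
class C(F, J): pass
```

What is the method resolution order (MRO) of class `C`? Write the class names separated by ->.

C -> F -> J -> K -> D -> E -> B -> A -> object

L[C] = C + merge(L[F], L[J], [F J])
  take F:  [F B object] + [J K D E B A object] + [F J]
  take J:  [B object] + [J K D E B A object] + [J]
  take K:  [B object] + [K D E B A object]
  take D:  [B object] + [D E B A object]
  take E:  [B object] + [E B A object]
  take B:  [B object] + [B A object]
  take A:  [object] + [A object]
  take object:  [object] + [object]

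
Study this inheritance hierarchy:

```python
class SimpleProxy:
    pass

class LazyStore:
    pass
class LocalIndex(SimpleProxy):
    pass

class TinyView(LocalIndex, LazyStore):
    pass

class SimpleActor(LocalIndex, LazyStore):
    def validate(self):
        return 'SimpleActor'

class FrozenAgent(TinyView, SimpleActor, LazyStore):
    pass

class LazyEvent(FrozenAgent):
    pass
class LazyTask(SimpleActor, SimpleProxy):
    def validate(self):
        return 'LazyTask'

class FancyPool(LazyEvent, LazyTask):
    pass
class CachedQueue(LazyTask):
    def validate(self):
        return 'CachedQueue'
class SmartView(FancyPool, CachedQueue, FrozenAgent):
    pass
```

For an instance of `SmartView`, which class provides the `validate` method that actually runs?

CachedQueue

L[SmartView] = SmartView + merge(L[FancyPool], L[CachedQueue], L[FrozenAgent], [FancyPool CachedQueue FrozenAgent])
  take FancyPool:  [FancyPool LazyEvent FrozenAgent TinyView LazyTask SimpleActor LocalIndex SimpleProxy LazyStore object] + [CachedQueue LazyTask SimpleActor LocalIndex SimpleProxy LazyStore object] + [FrozenAgent TinyView SimpleActor LocalIndex SimpleProxy LazyStore object] + [FancyPool CachedQueue FrozenAgent]
  take LazyEvent:  [LazyEvent FrozenAgent TinyView LazyTask SimpleActor LocalIndex SimpleProxy LazyStore object] + [CachedQueue LazyTask SimpleActor LocalIndex SimpleProxy LazyStore object] + [FrozenAgent TinyView SimpleActor LocalIndex SimpleProxy LazyStore object] + [CachedQueue FrozenAgent]
  take CachedQueue:  [FrozenAgent TinyView LazyTask SimpleActor LocalIndex SimpleProxy LazyStore object] + [CachedQueue LazyTask SimpleActor LocalIndex SimpleProxy LazyStore object] + [FrozenAgent TinyView SimpleActor LocalIndex SimpleProxy LazyStore object] + [CachedQueue FrozenAgent]
  take FrozenAgent:  [FrozenAgent TinyView LazyTask SimpleActor LocalIndex SimpleProxy LazyStore object] + [LazyTask SimpleActor LocalIndex SimpleProxy LazyStore object] + [FrozenAgent TinyView SimpleActor LocalIndex SimpleProxy LazyStore object] + [FrozenAgent]
  take TinyView:  [TinyView LazyTask SimpleActor LocalIndex SimpleProxy LazyStore object] + [LazyTask SimpleActor LocalIndex SimpleProxy LazyStore object] + [TinyView SimpleActor LocalIndex SimpleProxy LazyStore object]
  take LazyTask:  [LazyTask SimpleActor LocalIndex SimpleProxy LazyStore object] + [LazyTask SimpleActor LocalIndex SimpleProxy LazyStore object] + [SimpleActor LocalIndex SimpleProxy LazyStore object]
  take SimpleActor:  [SimpleActor LocalIndex SimpleProxy LazyStore object] + [SimpleActor LocalIndex SimpleProxy LazyStore object] + [SimpleActor LocalIndex SimpleProxy LazyStore object]
  take LocalIndex:  [LocalIndex SimpleProxy LazyStore object] + [LocalIndex SimpleProxy LazyStore object] + [LocalIndex SimpleProxy LazyStore object]
  take SimpleProxy:  [SimpleProxy LazyStore object] + [SimpleProxy LazyStore object] + [SimpleProxy LazyStore object]
  take LazyStore:  [LazyStore object] + [LazyStore object] + [LazyStore object]
  take object:  [object] + [object] + [object]
MRO: SmartView FancyPool LazyEvent CachedQueue FrozenAgent TinyView LazyTask SimpleActor LocalIndex SimpleProxy LazyStore object
validate is defined in: CachedQueue, LazyTask, SimpleActor. First along the MRO is CachedQueue.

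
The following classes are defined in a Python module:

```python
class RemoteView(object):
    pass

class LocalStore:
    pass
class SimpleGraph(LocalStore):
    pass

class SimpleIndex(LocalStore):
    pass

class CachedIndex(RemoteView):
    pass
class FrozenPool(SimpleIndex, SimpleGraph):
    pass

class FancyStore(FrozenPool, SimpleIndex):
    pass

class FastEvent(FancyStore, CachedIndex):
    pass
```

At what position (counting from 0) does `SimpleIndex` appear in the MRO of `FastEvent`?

3

L[FastEvent] = FastEvent + merge(L[FancyStore], L[CachedIndex], [FancyStore CachedIndex])
  take FancyStore:  [FancyStore FrozenPool SimpleIndex SimpleGraph LocalStore object] + [CachedIndex RemoteView object] + [FancyStore CachedIndex]
  take FrozenPool:  [FrozenPool SimpleIndex SimpleGraph LocalStore object] + [CachedIndex RemoteView object] + [CachedIndex]
  take SimpleIndex:  [SimpleIndex SimpleGraph LocalStore object] + [CachedIndex RemoteView object] + [CachedIndex]
  take SimpleGraph:  [SimpleGraph LocalStore object] + [CachedIndex RemoteView object] + [CachedIndex]
  take LocalStore:  [LocalStore object] + [CachedIndex RemoteView object] + [CachedIndex]
  take CachedIndex:  [object] + [CachedIndex RemoteView object] + [CachedIndex]
  take RemoteView:  [object] + [RemoteView object]
  take object:  [object] + [object]
MRO: FastEvent FancyStore FrozenPool SimpleIndex SimpleGraph LocalStore CachedIndex RemoteView object
SimpleIndex sits at index 3.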